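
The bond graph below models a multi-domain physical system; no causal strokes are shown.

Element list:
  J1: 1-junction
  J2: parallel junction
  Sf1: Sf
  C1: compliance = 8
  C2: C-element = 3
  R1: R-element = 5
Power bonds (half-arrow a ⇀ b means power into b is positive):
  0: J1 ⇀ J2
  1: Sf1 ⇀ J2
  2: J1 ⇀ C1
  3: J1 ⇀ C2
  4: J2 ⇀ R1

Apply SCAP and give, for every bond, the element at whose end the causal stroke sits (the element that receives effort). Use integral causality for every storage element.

#0 stroke at J2
#1 stroke at Sf1
#2 stroke at J1
#3 stroke at J1
#4 stroke at R1

b1 stroke→Sf1  (Sf1: flow source, stroke at near end)
b2 stroke→J1  (C1 integral (e out))
b3 stroke→J1  (prefer integral on C2)
b0 stroke→J2  (only one flow-in slot at J1)
b4 stroke→R1  (J2 effort already set via bond 0)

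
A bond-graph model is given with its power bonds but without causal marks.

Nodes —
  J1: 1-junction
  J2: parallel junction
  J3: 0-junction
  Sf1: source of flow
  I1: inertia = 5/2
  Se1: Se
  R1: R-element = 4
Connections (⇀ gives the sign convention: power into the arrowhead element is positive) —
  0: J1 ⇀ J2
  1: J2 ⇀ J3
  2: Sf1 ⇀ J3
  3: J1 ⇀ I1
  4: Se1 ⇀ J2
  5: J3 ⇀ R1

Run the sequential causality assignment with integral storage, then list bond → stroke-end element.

#0 |J1
#1 |J3
#2 |Sf1
#3 |I1
#4 |J2
#5 |R1

β2 |Sf1  (source Sf1 imposes f)
β4 |J2  (Se1 (Se) sets effort on bond)
β0 |J1  (common-e at J2 fixed by 4)
β1 |J3  (common-e at J2 fixed by 4)
β5 |R1  (common-e at J3 fixed by 1)
β3 |I1  (only one flow-in slot at J1)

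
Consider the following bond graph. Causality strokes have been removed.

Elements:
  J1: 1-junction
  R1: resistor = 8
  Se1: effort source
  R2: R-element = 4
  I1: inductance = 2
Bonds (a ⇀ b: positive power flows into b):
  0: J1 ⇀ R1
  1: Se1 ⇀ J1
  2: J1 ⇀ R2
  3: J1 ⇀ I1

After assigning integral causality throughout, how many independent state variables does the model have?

bond 1 →J1  (Se1 fixes effort; stroke away)
bond 3 →I1  (I1: I, integral causality)
bond 0 →J1  (J1: bond 3 brought flow, rest push out)
bond 2 →J1  (J1 flow already set via bond 3)

1  (I1 all integral)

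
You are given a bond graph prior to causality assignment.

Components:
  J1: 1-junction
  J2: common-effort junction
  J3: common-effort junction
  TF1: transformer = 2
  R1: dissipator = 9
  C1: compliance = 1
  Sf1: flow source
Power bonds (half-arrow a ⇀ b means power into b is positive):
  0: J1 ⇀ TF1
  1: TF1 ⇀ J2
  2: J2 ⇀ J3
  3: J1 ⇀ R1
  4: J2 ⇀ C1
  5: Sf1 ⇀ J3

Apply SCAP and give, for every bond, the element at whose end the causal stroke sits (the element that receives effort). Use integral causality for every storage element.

β0 →J1
β1 →TF1
β2 →J3
β3 →R1
β4 →J2
β5 →Sf1

#5 →Sf1  (Sf1 (Sf) sets flow on bond)
#2 →J3  (only one effort-in slot at J3)
#4 →J2  (C1 outputs effort q/C1)
#1 →TF1  (J2 effort already set via bond 4)
#0 →J1  (TF1 one-in-one-out from 1)
#3 →R1  (J1 needs exactly one f-in)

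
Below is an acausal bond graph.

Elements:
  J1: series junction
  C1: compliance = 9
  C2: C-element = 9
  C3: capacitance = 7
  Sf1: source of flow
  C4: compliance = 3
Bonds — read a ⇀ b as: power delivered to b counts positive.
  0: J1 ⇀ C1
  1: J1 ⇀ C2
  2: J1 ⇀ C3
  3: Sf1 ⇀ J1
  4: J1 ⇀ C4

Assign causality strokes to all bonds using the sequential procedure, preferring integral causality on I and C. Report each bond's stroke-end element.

bond 3 stroke→Sf1  (source Sf1 imposes f)
bond 0 stroke→J1  (common-f at J1 fixed by 3)
bond 1 stroke→J1  (1-jn J1 has f-setter on 3)
bond 2 stroke→J1  (J1 flow already set via bond 3)
bond 4 stroke→J1  (1-jn J1 has f-setter on 3)

bond 0 →J1
bond 1 →J1
bond 2 →J1
bond 3 →Sf1
bond 4 →J1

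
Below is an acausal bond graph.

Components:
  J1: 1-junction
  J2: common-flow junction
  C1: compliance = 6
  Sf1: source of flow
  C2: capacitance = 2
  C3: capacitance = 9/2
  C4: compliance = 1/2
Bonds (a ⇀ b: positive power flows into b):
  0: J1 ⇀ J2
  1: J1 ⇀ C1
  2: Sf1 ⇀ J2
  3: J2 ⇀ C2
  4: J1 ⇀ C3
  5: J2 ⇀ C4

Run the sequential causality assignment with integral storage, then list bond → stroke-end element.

bond 0 stroke→J2
bond 1 stroke→J1
bond 2 stroke→Sf1
bond 3 stroke→J2
bond 4 stroke→J1
bond 5 stroke→J2

β2 stroke at Sf1  (source Sf1 imposes f)
β0 stroke at J2  (common-f at J2 fixed by 2)
β3 stroke at J2  (common-f at J2 fixed by 2)
β5 stroke at J2  (J2 flow already set via bond 2)
β1 stroke at J1  (J1: bond 0 brought flow, rest push out)
β4 stroke at J1  (common-f at J1 fixed by 0)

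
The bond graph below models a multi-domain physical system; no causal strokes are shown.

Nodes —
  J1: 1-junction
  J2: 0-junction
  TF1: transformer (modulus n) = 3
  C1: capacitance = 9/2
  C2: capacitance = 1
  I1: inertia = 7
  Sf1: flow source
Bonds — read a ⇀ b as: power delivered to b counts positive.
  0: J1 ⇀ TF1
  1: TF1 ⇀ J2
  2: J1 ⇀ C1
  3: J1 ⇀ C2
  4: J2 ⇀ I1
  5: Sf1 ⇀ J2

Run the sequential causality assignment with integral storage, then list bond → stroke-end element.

#0 stroke at TF1
#1 stroke at J2
#2 stroke at J1
#3 stroke at J1
#4 stroke at I1
#5 stroke at Sf1

b5 stroke at Sf1  (Sf1 fixes flow; stroke at Sf1)
b2 stroke at J1  (C1: C, integral causality)
b3 stroke at J1  (C2 outputs effort q/C2)
b0 stroke at TF1  (J1: last free bond brings flow in)
b1 stroke at J2  (TF TF1: opposite of bond 0)
b4 stroke at I1  (0-jn J2 has e-setter on 1)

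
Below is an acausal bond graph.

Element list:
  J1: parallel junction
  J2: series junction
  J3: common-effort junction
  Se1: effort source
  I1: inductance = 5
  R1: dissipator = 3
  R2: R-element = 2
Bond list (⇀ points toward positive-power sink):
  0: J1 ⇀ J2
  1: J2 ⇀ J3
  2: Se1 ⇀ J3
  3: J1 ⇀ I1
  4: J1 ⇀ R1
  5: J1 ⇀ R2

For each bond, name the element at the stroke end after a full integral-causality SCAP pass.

bond 2 |J3  (Se1: effort source, stroke at far end)
bond 1 |J2  (J3 effort already set via bond 2)
bond 0 |J1  (only one flow-in slot at J2)
bond 3 |I1  (J1: bond 0 brought effort, rest push out)
bond 4 |R1  (J1: bond 0 brought effort, rest push out)
bond 5 |R2  (common-e at J1 fixed by 0)

bond 0 →J1
bond 1 →J2
bond 2 →J3
bond 3 →I1
bond 4 →R1
bond 5 →R2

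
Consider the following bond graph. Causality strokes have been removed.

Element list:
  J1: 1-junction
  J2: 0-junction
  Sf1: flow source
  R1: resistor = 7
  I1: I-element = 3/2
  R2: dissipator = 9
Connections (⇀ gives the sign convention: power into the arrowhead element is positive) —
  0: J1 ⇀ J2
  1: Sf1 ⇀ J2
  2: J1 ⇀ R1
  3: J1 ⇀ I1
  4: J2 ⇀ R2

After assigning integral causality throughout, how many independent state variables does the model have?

β1 stroke→Sf1  (Sf1: flow source, stroke at near end)
β3 stroke→I1  (prefer integral on I1)
β0 stroke→J1  (J1: bond 3 brought flow, rest push out)
β2 stroke→J1  (1-jn J1 has f-setter on 3)
β4 stroke→J2  (J2: last free bond brings effort in)

1  (I1 all integral)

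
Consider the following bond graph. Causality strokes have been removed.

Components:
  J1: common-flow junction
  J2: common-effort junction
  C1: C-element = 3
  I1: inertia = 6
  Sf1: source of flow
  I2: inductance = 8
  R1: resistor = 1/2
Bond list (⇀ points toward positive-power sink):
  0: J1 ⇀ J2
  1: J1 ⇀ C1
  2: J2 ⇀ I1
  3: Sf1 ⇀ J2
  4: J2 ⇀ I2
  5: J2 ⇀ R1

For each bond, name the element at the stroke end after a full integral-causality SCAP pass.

bond 3 →Sf1  (Sf1 fixes flow; stroke at Sf1)
bond 1 →J1  (prefer integral on C1)
bond 0 →J2  (J1 needs exactly one f-in)
bond 2 →I1  (common-e at J2 fixed by 0)
bond 4 →I2  (0-jn J2 has e-setter on 0)
bond 5 →R1  (0-jn J2 has e-setter on 0)

bond 0 |J2
bond 1 |J1
bond 2 |I1
bond 3 |Sf1
bond 4 |I2
bond 5 |R1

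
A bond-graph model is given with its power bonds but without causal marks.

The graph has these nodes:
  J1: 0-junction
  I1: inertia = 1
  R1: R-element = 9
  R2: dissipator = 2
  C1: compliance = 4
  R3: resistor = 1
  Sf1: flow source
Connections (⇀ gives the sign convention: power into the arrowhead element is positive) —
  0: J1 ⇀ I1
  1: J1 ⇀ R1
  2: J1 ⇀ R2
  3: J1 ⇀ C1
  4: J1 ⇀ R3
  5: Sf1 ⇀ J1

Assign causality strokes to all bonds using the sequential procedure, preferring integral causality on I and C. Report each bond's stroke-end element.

bond 0 |I1
bond 1 |R1
bond 2 |R2
bond 3 |J1
bond 4 |R3
bond 5 |Sf1

bond 5 →Sf1  (Sf1 fixes flow; stroke at Sf1)
bond 0 →I1  (I1: I, integral causality)
bond 3 →J1  (C1: C, integral causality)
bond 1 →R1  (J1 effort already set via bond 3)
bond 2 →R2  (J1: bond 3 brought effort, rest push out)
bond 4 →R3  (J1 effort already set via bond 3)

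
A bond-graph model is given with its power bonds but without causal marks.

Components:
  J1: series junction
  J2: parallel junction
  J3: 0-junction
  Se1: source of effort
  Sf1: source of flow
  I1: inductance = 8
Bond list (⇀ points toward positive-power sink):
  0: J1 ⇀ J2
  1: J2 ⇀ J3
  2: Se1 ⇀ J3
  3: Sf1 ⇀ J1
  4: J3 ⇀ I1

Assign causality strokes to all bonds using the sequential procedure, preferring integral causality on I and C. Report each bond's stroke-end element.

bond 2 |J3  (Se1: effort source, stroke at far end)
bond 3 |Sf1  (Sf1: flow source, stroke at near end)
bond 0 |J1  (common-f at J1 fixed by 3)
bond 1 |J2  (J2 needs exactly one e-in)
bond 4 |I1  (common-e at J3 fixed by 2)

bond 0 →J1
bond 1 →J2
bond 2 →J3
bond 3 →Sf1
bond 4 →I1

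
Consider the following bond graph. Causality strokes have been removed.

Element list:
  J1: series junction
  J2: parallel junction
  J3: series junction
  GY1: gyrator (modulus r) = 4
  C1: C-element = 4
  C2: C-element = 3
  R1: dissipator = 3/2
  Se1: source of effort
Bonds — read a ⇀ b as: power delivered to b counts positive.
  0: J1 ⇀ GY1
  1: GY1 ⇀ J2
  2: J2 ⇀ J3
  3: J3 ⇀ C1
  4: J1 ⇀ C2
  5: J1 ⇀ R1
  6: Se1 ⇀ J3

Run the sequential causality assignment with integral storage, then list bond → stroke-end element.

bond 6 →J3  (source Se1 imposes e)
bond 3 →J3  (C1 integral (e out))
bond 2 →J2  (only one flow-in slot at J3)
bond 1 →GY1  (J2: bond 2 brought effort, rest push out)
bond 0 →GY1  (GY GY1: same side as bond 1)
bond 4 →J1  (common-f at J1 fixed by 0)
bond 5 →J1  (common-f at J1 fixed by 0)

#0 stroke→GY1
#1 stroke→GY1
#2 stroke→J2
#3 stroke→J3
#4 stroke→J1
#5 stroke→J1
#6 stroke→J3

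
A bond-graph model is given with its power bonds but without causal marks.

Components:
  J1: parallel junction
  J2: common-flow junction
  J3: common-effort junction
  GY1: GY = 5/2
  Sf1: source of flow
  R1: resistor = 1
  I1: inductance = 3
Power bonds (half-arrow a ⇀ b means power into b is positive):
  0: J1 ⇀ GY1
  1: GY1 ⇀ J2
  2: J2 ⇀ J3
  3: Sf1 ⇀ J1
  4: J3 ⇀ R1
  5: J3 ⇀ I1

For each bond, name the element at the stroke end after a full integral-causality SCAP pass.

b3 →Sf1  (source Sf1 imposes f)
b0 →J1  (J1 needs exactly one e-in)
b1 →J2  (GY1 both-in/both-out from 0)
b2 →J3  (J2 needs exactly one f-in)
b4 →R1  (common-e at J3 fixed by 2)
b5 →I1  (0-jn J3 has e-setter on 2)

bond 0 stroke at J1
bond 1 stroke at J2
bond 2 stroke at J3
bond 3 stroke at Sf1
bond 4 stroke at R1
bond 5 stroke at I1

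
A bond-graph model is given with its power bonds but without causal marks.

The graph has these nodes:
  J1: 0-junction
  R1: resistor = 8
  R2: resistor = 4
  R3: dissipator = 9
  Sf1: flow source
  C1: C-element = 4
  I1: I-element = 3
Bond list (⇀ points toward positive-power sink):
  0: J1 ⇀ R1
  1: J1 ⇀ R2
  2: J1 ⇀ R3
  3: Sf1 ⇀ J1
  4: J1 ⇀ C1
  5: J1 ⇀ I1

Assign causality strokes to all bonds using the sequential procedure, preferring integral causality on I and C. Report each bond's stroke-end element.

bond 3 →Sf1  (source Sf1 imposes f)
bond 4 →J1  (C1 outputs effort q/C1)
bond 0 →R1  (J1 effort already set via bond 4)
bond 1 →R2  (J1: bond 4 brought effort, rest push out)
bond 2 →R3  (J1: bond 4 brought effort, rest push out)
bond 5 →I1  (J1: bond 4 brought effort, rest push out)

β0 stroke at R1
β1 stroke at R2
β2 stroke at R3
β3 stroke at Sf1
β4 stroke at J1
β5 stroke at I1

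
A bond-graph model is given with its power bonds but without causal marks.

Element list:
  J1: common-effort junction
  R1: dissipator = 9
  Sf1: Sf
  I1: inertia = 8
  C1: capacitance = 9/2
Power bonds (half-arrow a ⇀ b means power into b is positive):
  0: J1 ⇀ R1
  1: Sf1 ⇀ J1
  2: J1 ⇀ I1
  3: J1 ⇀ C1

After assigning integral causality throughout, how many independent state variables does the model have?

b1 stroke at Sf1  (Sf1: flow source, stroke at near end)
b2 stroke at I1  (I1 integral (f out))
b3 stroke at J1  (C1 outputs effort q/C1)
b0 stroke at R1  (J1: bond 3 brought effort, rest push out)

2  (C1, I1 all integral)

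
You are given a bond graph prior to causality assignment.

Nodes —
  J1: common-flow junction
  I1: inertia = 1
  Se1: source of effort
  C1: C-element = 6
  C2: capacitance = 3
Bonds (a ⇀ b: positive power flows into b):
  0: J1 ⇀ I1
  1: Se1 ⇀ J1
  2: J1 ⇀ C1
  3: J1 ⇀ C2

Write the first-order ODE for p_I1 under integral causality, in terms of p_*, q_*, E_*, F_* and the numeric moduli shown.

β1 →J1  (Se1 (Se) sets effort on bond)
β0 →I1  (prefer integral on I1)
β2 →J1  (1-jn J1 has f-setter on 0)
β3 →J1  (J1: bond 0 brought flow, rest push out)

dp_I1/dt = E_Se1 - q_C1/6 - q_C2/3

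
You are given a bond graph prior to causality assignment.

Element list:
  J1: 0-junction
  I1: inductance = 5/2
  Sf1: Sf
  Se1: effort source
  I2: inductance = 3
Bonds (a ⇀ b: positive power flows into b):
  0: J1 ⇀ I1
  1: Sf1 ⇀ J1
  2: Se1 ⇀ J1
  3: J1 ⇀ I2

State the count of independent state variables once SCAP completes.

2  (I1, I2 all integral)

bond 1 →Sf1  (Sf1: flow source, stroke at near end)
bond 2 →J1  (source Se1 imposes e)
bond 0 →I1  (common-e at J1 fixed by 2)
bond 3 →I2  (0-jn J1 has e-setter on 2)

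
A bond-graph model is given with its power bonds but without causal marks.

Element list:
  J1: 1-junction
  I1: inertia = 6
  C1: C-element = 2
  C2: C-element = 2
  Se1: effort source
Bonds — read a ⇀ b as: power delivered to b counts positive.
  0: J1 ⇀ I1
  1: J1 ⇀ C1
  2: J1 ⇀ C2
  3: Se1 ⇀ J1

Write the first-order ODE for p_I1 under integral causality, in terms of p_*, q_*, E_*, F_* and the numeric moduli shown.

bond 3 stroke at J1  (Se1 fixes effort; stroke away)
bond 0 stroke at I1  (I1: I, integral causality)
bond 1 stroke at J1  (J1: bond 0 brought flow, rest push out)
bond 2 stroke at J1  (J1: bond 0 brought flow, rest push out)

dp_I1/dt = E_Se1 - q_C1/2 - q_C2/2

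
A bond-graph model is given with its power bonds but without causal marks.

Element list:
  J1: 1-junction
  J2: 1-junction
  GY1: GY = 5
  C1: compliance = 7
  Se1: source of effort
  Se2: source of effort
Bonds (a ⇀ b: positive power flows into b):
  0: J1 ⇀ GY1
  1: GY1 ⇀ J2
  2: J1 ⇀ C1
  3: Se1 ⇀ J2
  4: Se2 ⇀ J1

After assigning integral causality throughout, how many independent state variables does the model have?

#3 |J2  (Se1 (Se) sets effort on bond)
#4 |J1  (Se2 fixes effort; stroke away)
#1 |GY1  (J2 needs exactly one f-in)
#0 |GY1  (through GY1, causality inverts; strokes same side of GY1)
#2 |J1  (common-f at J1 fixed by 0)

1  (C1 all integral)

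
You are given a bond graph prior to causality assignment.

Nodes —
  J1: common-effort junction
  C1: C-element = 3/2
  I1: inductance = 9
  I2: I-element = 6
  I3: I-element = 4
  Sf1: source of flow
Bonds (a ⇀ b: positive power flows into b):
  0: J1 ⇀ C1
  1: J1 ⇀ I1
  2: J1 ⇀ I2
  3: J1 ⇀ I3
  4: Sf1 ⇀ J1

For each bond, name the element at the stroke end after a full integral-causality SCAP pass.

b4 →Sf1  (Sf1 (Sf) sets flow on bond)
b0 →J1  (prefer integral on C1)
b1 →I1  (J1 effort already set via bond 0)
b2 →I2  (J1: bond 0 brought effort, rest push out)
b3 →I3  (0-jn J1 has e-setter on 0)

b0 stroke→J1
b1 stroke→I1
b2 stroke→I2
b3 stroke→I3
b4 stroke→Sf1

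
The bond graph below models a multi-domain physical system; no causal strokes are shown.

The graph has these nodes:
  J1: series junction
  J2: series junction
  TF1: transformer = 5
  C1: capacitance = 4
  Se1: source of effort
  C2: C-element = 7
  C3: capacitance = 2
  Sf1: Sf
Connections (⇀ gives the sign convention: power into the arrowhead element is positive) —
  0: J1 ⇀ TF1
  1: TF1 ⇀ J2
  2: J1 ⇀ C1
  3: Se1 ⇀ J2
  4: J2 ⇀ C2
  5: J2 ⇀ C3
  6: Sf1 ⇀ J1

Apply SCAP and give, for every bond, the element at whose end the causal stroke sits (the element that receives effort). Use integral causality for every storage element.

bond 3 →J2  (source Se1 imposes e)
bond 6 →Sf1  (source Sf1 imposes f)
bond 0 →J1  (common-f at J1 fixed by 6)
bond 2 →J1  (J1: bond 6 brought flow, rest push out)
bond 1 →TF1  (TF TF1: opposite of bond 0)
bond 4 →J2  (common-f at J2 fixed by 1)
bond 5 →J2  (J2 flow already set via bond 1)

bond 0 |J1
bond 1 |TF1
bond 2 |J1
bond 3 |J2
bond 4 |J2
bond 5 |J2
bond 6 |Sf1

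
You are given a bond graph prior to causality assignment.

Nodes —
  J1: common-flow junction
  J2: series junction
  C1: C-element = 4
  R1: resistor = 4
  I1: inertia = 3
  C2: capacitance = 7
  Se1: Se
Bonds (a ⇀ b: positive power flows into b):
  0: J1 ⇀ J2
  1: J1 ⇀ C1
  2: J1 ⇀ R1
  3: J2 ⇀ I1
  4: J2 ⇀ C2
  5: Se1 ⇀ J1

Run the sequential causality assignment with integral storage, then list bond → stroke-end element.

#0 |J2
#1 |J1
#2 |J1
#3 |I1
#4 |J2
#5 |J1

b5 →J1  (Se1 fixes effort; stroke away)
b1 →J1  (C1 integral (e out))
b3 →I1  (I1 integral (f out))
b0 →J2  (1-jn J2 has f-setter on 3)
b4 →J2  (common-f at J2 fixed by 3)
b2 →J1  (common-f at J1 fixed by 0)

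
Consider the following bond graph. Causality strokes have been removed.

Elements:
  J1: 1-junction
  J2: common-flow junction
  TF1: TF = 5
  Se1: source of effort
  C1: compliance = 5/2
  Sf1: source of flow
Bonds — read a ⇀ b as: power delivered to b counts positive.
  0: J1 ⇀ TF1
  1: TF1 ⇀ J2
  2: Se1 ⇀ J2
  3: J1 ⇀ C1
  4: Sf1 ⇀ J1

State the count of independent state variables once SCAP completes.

bond 2 stroke at J2  (Se1: effort source, stroke at far end)
bond 4 stroke at Sf1  (Sf1 fixes flow; stroke at Sf1)
bond 0 stroke at J1  (common-f at J1 fixed by 4)
bond 3 stroke at J1  (common-f at J1 fixed by 4)
bond 1 stroke at TF1  (only one flow-in slot at J2)

1  (C1 all integral)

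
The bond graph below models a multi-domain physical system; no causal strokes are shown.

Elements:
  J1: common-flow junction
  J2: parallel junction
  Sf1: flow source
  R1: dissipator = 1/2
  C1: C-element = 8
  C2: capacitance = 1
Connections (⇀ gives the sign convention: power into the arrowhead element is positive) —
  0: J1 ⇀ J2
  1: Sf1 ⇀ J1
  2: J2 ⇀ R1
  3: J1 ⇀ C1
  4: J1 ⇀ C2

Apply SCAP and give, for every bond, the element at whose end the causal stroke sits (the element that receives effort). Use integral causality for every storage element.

b1 →Sf1  (Sf1 (Sf) sets flow on bond)
b0 →J1  (J1: bond 1 brought flow, rest push out)
b3 →J1  (J1 flow already set via bond 1)
b4 →J1  (J1 flow already set via bond 1)
b2 →J2  (closing 0-jn rule on J2)

bond 0 |J1
bond 1 |Sf1
bond 2 |J2
bond 3 |J1
bond 4 |J1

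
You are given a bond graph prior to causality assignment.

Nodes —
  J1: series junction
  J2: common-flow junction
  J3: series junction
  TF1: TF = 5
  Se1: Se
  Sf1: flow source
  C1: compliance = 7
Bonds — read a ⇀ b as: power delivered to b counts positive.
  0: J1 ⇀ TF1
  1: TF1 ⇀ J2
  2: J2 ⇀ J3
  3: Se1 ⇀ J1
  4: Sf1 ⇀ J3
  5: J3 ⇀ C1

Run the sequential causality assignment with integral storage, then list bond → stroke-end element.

#0 stroke at TF1
#1 stroke at J2
#2 stroke at J3
#3 stroke at J1
#4 stroke at Sf1
#5 stroke at J3

β3 stroke→J1  (Se1 (Se) sets effort on bond)
β4 stroke→Sf1  (Sf1: flow source, stroke at near end)
β0 stroke→TF1  (J1: last free bond brings flow in)
β2 stroke→J3  (1-jn J3 has f-setter on 4)
β5 stroke→J3  (J3: bond 4 brought flow, rest push out)
β1 stroke→J2  (through TF1, causality passes straight; one stroke at TF1)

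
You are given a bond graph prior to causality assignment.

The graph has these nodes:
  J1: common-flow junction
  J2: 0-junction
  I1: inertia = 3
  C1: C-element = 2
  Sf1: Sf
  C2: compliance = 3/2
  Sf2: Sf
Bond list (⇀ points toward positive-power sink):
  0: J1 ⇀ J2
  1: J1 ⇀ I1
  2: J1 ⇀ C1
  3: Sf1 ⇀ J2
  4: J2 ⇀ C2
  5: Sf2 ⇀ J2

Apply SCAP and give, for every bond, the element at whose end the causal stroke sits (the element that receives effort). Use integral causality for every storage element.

bond 3 stroke→Sf1  (source Sf1 imposes f)
bond 5 stroke→Sf2  (source Sf2 imposes f)
bond 1 stroke→I1  (prefer integral on I1)
bond 0 stroke→J1  (J1 flow already set via bond 1)
bond 2 stroke→J1  (1-jn J1 has f-setter on 1)
bond 4 stroke→J2  (only one effort-in slot at J2)

bond 0 stroke→J1
bond 1 stroke→I1
bond 2 stroke→J1
bond 3 stroke→Sf1
bond 4 stroke→J2
bond 5 stroke→Sf2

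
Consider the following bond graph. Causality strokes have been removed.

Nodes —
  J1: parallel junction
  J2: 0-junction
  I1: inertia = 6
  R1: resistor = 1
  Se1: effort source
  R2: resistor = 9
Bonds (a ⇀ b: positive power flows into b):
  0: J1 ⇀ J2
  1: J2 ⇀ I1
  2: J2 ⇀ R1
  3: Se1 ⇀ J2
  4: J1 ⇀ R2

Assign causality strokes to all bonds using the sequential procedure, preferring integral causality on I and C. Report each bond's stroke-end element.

#0 |J1
#1 |I1
#2 |R1
#3 |J2
#4 |R2

b3 →J2  (source Se1 imposes e)
b0 →J1  (0-jn J2 has e-setter on 3)
b1 →I1  (0-jn J2 has e-setter on 3)
b2 →R1  (0-jn J2 has e-setter on 3)
b4 →R2  (J1: bond 0 brought effort, rest push out)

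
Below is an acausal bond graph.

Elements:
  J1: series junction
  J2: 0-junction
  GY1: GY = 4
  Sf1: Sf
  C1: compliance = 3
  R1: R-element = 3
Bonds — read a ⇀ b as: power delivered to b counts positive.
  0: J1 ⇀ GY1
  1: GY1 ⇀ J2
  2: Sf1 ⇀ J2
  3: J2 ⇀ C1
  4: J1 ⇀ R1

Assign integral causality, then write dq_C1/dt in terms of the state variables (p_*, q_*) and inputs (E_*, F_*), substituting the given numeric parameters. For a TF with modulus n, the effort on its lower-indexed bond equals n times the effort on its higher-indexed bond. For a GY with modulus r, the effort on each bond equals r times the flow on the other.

dq_C1/dt = F_Sf1 - q_C1/16

bond 2 stroke at Sf1  (Sf1 fixes flow; stroke at Sf1)
bond 3 stroke at J2  (C1: C, integral causality)
bond 1 stroke at GY1  (common-e at J2 fixed by 3)
bond 0 stroke at GY1  (GY GY1: same side as bond 1)
bond 4 stroke at J1  (common-f at J1 fixed by 0)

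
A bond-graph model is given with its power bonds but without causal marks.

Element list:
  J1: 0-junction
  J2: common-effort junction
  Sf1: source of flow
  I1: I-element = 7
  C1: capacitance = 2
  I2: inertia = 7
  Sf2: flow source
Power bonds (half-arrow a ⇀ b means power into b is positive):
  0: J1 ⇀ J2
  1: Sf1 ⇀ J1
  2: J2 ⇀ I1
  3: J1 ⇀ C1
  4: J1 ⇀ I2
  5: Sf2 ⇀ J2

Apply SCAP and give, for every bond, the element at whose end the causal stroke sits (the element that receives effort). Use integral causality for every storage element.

bond 1 stroke at Sf1  (Sf1 fixes flow; stroke at Sf1)
bond 5 stroke at Sf2  (Sf2 fixes flow; stroke at Sf2)
bond 2 stroke at I1  (prefer integral on I1)
bond 0 stroke at J2  (J2: last free bond brings effort in)
bond 3 stroke at J1  (prefer integral on C1)
bond 4 stroke at I2  (0-jn J1 has e-setter on 3)

bond 0 stroke→J2
bond 1 stroke→Sf1
bond 2 stroke→I1
bond 3 stroke→J1
bond 4 stroke→I2
bond 5 stroke→Sf2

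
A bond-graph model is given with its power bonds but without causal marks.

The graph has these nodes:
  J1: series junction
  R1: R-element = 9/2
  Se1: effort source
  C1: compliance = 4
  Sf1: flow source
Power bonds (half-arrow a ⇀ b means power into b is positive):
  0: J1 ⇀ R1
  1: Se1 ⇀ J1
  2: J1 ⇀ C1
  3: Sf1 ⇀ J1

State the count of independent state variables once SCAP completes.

1  (C1 all integral)

b1 stroke at J1  (Se1: effort source, stroke at far end)
b3 stroke at Sf1  (Sf1 (Sf) sets flow on bond)
b0 stroke at J1  (J1 flow already set via bond 3)
b2 stroke at J1  (1-jn J1 has f-setter on 3)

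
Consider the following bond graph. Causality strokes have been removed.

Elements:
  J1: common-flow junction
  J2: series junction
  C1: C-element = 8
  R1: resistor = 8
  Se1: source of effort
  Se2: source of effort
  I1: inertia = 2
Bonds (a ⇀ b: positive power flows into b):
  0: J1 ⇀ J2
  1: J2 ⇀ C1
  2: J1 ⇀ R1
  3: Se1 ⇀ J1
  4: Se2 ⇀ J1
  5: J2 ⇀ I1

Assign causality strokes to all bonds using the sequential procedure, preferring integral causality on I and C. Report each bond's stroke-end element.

bond 0 |J2
bond 1 |J2
bond 2 |J1
bond 3 |J1
bond 4 |J1
bond 5 |I1

bond 3 stroke at J1  (Se1 (Se) sets effort on bond)
bond 4 stroke at J1  (Se2 (Se) sets effort on bond)
bond 1 stroke at J2  (C1 outputs effort q/C1)
bond 5 stroke at I1  (I1: I, integral causality)
bond 0 stroke at J2  (common-f at J2 fixed by 5)
bond 2 stroke at J1  (J1: bond 0 brought flow, rest push out)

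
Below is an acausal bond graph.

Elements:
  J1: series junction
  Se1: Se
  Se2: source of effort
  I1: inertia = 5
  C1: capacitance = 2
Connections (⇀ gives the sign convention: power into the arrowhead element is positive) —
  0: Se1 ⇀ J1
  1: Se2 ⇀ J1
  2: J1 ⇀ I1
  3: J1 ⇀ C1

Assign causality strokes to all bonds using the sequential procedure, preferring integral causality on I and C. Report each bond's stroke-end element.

#0 stroke→J1
#1 stroke→J1
#2 stroke→I1
#3 stroke→J1

b0 stroke→J1  (Se1 (Se) sets effort on bond)
b1 stroke→J1  (Se2 fixes effort; stroke away)
b2 stroke→I1  (prefer integral on I1)
b3 stroke→J1  (J1 flow already set via bond 2)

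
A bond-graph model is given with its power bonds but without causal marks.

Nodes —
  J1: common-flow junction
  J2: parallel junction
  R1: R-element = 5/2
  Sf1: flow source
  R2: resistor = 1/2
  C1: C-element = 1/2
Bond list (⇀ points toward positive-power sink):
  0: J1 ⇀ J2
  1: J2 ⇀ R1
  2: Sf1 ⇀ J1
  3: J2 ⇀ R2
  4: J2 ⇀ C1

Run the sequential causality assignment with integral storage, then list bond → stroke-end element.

b2 →Sf1  (Sf1: flow source, stroke at near end)
b0 →J1  (common-f at J1 fixed by 2)
b4 →J2  (C1 outputs effort q/C1)
b1 →R1  (J2: bond 4 brought effort, rest push out)
b3 →R2  (0-jn J2 has e-setter on 4)

bond 0 |J1
bond 1 |R1
bond 2 |Sf1
bond 3 |R2
bond 4 |J2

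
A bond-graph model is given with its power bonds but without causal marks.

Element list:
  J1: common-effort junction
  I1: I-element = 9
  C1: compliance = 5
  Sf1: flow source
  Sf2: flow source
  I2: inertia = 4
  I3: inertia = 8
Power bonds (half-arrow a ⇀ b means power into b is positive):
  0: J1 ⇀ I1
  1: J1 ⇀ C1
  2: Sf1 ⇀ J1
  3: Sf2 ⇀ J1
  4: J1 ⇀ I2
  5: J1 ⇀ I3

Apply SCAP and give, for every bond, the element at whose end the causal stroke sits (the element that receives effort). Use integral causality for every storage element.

b0 stroke→I1
b1 stroke→J1
b2 stroke→Sf1
b3 stroke→Sf2
b4 stroke→I2
b5 stroke→I3

#2 |Sf1  (source Sf1 imposes f)
#3 |Sf2  (Sf2: flow source, stroke at near end)
#0 |I1  (prefer integral on I1)
#1 |J1  (C1 outputs effort q/C1)
#4 |I2  (common-e at J1 fixed by 1)
#5 |I3  (0-jn J1 has e-setter on 1)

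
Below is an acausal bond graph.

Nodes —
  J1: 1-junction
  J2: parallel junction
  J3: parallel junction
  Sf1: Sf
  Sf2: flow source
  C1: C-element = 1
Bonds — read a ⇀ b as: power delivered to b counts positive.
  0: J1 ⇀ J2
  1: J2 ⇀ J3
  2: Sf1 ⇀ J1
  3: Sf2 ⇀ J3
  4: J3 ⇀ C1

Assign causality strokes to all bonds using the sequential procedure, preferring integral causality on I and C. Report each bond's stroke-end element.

#2 stroke at Sf1  (Sf1: flow source, stroke at near end)
#3 stroke at Sf2  (Sf2 fixes flow; stroke at Sf2)
#0 stroke at J1  (J1: bond 2 brought flow, rest push out)
#1 stroke at J2  (J2 needs exactly one e-in)
#4 stroke at J3  (J3: last free bond brings effort in)

b0 →J1
b1 →J2
b2 →Sf1
b3 →Sf2
b4 →J3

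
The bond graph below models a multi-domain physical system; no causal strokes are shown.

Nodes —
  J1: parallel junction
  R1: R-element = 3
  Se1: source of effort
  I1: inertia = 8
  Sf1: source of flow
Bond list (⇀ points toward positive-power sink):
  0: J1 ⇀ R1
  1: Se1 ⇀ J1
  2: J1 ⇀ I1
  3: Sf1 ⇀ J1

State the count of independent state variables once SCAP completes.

1  (I1 all integral)

#1 |J1  (Se1: effort source, stroke at far end)
#3 |Sf1  (Sf1: flow source, stroke at near end)
#0 |R1  (J1 effort already set via bond 1)
#2 |I1  (J1: bond 1 brought effort, rest push out)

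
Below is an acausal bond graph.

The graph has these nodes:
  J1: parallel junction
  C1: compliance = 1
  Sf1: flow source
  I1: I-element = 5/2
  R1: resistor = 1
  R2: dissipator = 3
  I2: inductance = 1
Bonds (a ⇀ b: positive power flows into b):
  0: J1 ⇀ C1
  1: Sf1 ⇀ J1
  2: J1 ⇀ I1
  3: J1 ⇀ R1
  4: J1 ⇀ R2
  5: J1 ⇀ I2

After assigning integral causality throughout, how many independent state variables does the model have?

3  (C1, I1, I2 all integral)

b1 stroke at Sf1  (Sf1 (Sf) sets flow on bond)
b0 stroke at J1  (C1 outputs effort q/C1)
b2 stroke at I1  (0-jn J1 has e-setter on 0)
b3 stroke at R1  (common-e at J1 fixed by 0)
b4 stroke at R2  (0-jn J1 has e-setter on 0)
b5 stroke at I2  (J1 effort already set via bond 0)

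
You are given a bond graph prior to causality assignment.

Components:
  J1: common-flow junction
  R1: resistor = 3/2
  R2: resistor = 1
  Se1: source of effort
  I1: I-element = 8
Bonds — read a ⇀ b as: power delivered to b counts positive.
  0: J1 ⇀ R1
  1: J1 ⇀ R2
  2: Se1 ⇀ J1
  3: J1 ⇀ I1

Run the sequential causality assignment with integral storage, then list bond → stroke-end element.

β2 →J1  (Se1 (Se) sets effort on bond)
β3 →I1  (prefer integral on I1)
β0 →J1  (common-f at J1 fixed by 3)
β1 →J1  (J1: bond 3 brought flow, rest push out)

bond 0 stroke at J1
bond 1 stroke at J1
bond 2 stroke at J1
bond 3 stroke at I1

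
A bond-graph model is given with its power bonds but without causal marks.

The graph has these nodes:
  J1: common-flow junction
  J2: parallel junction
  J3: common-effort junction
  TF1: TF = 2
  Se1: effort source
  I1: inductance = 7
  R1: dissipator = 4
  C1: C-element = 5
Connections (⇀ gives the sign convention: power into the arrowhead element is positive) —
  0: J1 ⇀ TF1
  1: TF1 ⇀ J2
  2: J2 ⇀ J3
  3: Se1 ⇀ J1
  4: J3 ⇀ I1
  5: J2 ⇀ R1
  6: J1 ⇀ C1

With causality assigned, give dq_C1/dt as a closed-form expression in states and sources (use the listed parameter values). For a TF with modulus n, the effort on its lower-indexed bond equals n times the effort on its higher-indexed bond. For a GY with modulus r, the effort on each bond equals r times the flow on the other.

dq_C1/dt = E_Se1/16 + p_I1/14 - q_C1/80

#3 →J1  (Se1 (Se) sets effort on bond)
#4 →I1  (prefer integral on I1)
#2 →J3  (J3 needs exactly one e-in)
#6 →J1  (C1: C, integral causality)
#0 →TF1  (J1 needs exactly one f-in)
#1 →J2  (TF TF1: opposite of bond 0)
#5 →R1  (J2: bond 1 brought effort, rest push out)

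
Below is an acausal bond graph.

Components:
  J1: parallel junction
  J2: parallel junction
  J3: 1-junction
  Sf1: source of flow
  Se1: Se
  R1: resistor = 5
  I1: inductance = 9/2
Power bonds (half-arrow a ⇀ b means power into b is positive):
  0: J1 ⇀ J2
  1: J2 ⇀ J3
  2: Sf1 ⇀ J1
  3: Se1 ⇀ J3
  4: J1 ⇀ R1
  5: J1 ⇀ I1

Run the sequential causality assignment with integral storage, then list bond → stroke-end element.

b0 |J1
b1 |J2
b2 |Sf1
b3 |J3
b4 |R1
b5 |I1

bond 2 stroke→Sf1  (Sf1 fixes flow; stroke at Sf1)
bond 3 stroke→J3  (Se1 (Se) sets effort on bond)
bond 1 stroke→J2  (only one flow-in slot at J3)
bond 0 stroke→J1  (0-jn J2 has e-setter on 1)
bond 4 stroke→R1  (J1 effort already set via bond 0)
bond 5 stroke→I1  (common-e at J1 fixed by 0)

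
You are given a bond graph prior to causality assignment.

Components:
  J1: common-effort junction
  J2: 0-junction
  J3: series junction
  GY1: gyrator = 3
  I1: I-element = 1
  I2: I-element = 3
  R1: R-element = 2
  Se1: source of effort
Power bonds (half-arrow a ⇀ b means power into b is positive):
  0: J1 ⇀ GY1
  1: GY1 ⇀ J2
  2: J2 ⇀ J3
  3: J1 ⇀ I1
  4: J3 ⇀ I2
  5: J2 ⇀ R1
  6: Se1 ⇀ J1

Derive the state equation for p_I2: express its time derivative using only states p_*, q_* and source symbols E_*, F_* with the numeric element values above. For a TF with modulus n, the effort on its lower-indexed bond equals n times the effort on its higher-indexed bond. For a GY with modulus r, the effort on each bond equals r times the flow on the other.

dp_I2/dt = 2*E_Se1/3 - 2*p_I2/3

bond 6 stroke at J1  (Se1 (Se) sets effort on bond)
bond 0 stroke at GY1  (J1: bond 6 brought effort, rest push out)
bond 3 stroke at I1  (J1 effort already set via bond 6)
bond 1 stroke at GY1  (GY1: gyrator matches bond 0)
bond 4 stroke at I2  (I2: I, integral causality)
bond 2 stroke at J3  (common-f at J3 fixed by 4)
bond 5 stroke at J2  (closing 0-jn rule on J2)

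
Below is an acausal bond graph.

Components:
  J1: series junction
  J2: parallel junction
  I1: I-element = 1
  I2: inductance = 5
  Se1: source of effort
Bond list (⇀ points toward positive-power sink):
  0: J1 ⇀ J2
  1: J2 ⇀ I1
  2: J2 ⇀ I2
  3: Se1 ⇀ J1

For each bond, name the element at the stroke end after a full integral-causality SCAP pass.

β3 →J1  (Se1 (Se) sets effort on bond)
β0 →J2  (J1 needs exactly one f-in)
β1 →I1  (0-jn J2 has e-setter on 0)
β2 →I2  (0-jn J2 has e-setter on 0)

bond 0 stroke→J2
bond 1 stroke→I1
bond 2 stroke→I2
bond 3 stroke→J1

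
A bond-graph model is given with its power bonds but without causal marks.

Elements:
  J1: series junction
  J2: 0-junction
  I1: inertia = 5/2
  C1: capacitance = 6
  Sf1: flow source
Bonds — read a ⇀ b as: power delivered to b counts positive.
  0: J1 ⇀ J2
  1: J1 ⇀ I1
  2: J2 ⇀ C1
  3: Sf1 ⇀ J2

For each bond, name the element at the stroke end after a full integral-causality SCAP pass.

#3 stroke at Sf1  (source Sf1 imposes f)
#1 stroke at I1  (I1 outputs flow p/I1)
#0 stroke at J1  (common-f at J1 fixed by 1)
#2 stroke at J2  (J2: last free bond brings effort in)

b0 →J1
b1 →I1
b2 →J2
b3 →Sf1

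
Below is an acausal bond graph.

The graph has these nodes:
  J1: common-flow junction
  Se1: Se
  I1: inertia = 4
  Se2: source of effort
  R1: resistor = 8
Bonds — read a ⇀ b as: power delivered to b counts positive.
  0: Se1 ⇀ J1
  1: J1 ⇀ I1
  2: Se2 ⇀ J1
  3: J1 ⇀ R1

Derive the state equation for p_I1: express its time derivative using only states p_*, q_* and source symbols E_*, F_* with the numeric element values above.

b0 →J1  (source Se1 imposes e)
b2 →J1  (Se2: effort source, stroke at far end)
b1 →I1  (prefer integral on I1)
b3 →J1  (J1 flow already set via bond 1)

dp_I1/dt = E_Se1 + E_Se2 - 2*p_I1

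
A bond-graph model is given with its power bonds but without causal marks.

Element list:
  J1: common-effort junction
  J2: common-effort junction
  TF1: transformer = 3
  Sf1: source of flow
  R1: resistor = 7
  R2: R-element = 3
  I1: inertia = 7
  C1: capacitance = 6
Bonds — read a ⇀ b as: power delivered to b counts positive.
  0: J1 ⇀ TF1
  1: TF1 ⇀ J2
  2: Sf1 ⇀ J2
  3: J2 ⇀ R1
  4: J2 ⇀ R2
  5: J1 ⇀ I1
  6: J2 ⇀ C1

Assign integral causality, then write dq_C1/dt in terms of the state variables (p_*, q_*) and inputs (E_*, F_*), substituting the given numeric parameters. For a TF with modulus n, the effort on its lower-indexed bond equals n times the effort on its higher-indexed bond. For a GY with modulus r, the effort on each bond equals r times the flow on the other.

b2 stroke→Sf1  (source Sf1 imposes f)
b5 stroke→I1  (I1: I, integral causality)
b0 stroke→J1  (J1: last free bond brings effort in)
b1 stroke→TF1  (TF1 one-in-one-out from 0)
b6 stroke→J2  (C1 outputs effort q/C1)
b3 stroke→R1  (J2: bond 6 brought effort, rest push out)
b4 stroke→R2  (J2: bond 6 brought effort, rest push out)

dq_C1/dt = F_Sf1 - 3*p_I1/7 - 5*q_C1/63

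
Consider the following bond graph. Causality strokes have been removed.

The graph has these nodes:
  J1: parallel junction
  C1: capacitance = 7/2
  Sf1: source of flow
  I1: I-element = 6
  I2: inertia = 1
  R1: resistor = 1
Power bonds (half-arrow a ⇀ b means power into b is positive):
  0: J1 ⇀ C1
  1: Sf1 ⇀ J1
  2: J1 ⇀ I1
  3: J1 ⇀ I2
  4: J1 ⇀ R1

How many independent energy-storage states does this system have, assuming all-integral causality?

3  (C1, I1, I2 all integral)

#1 stroke→Sf1  (Sf1 fixes flow; stroke at Sf1)
#0 stroke→J1  (C1 outputs effort q/C1)
#2 stroke→I1  (J1 effort already set via bond 0)
#3 stroke→I2  (J1: bond 0 brought effort, rest push out)
#4 stroke→R1  (0-jn J1 has e-setter on 0)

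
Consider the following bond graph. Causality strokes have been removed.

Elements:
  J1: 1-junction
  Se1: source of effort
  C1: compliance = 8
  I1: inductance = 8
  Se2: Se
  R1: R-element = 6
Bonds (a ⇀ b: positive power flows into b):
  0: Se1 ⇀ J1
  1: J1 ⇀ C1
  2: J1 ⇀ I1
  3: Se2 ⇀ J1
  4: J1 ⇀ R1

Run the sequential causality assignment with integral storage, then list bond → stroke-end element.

b0 →J1  (Se1 (Se) sets effort on bond)
b3 →J1  (Se2: effort source, stroke at far end)
b1 →J1  (C1: C, integral causality)
b2 →I1  (I1 outputs flow p/I1)
b4 →J1  (1-jn J1 has f-setter on 2)

β0 stroke→J1
β1 stroke→J1
β2 stroke→I1
β3 stroke→J1
β4 stroke→J1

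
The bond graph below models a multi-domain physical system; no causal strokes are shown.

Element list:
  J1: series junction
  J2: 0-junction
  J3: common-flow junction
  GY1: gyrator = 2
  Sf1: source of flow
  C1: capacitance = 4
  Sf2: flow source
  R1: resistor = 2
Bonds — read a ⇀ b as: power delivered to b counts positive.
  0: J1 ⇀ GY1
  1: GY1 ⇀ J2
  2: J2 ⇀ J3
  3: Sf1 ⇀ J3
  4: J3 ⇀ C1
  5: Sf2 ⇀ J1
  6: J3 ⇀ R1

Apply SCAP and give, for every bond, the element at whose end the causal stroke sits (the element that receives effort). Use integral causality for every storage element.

#0 stroke at J1
#1 stroke at J2
#2 stroke at J3
#3 stroke at Sf1
#4 stroke at J3
#5 stroke at Sf2
#6 stroke at J3

β3 |Sf1  (Sf1 (Sf) sets flow on bond)
β5 |Sf2  (source Sf2 imposes f)
β0 |J1  (1-jn J1 has f-setter on 5)
β2 |J3  (J3: bond 3 brought flow, rest push out)
β4 |J3  (J3: bond 3 brought flow, rest push out)
β6 |J3  (J3: bond 3 brought flow, rest push out)
β1 |J2  (GY GY1: same side as bond 0)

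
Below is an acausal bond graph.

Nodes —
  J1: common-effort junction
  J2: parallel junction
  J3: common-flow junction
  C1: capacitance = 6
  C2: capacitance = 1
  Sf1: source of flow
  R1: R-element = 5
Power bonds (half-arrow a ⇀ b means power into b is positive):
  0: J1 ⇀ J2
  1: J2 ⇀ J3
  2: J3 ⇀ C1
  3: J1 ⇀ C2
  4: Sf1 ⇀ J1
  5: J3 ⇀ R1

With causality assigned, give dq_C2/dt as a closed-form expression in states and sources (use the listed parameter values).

dq_C2/dt = F_Sf1 + q_C1/30 - q_C2/5

bond 4 stroke→Sf1  (Sf1: flow source, stroke at near end)
bond 2 stroke→J3  (prefer integral on C1)
bond 3 stroke→J1  (prefer integral on C2)
bond 0 stroke→J2  (common-e at J1 fixed by 3)
bond 1 stroke→J3  (J2 effort already set via bond 0)
bond 5 stroke→R1  (J3: last free bond brings flow in)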